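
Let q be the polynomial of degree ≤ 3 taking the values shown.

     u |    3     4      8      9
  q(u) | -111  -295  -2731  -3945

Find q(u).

q(u) = -6u^3 + 5u^2 + 3u - 3

Write q(u) = au^3 + bu^2 + cu + d. Substituting each data point gives a linear system:
  27a + 9b + 3c + d = -111
  64a + 16b + 4c + d = -295
  512a + 64b + 8c + d = -2731
  729a + 81b + 9c + d = -3945
Solving the system yields a = -6, b = 5, c = 3, d = -3.
So q(u) = -6u^3 + 5u^2 + 3u - 3.
Check: q(4) = -295. ✓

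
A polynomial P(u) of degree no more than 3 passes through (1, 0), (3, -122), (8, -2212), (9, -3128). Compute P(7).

Write P(u) = au^3 + bu^2 + cu + d. Substituting each data point gives a linear system:
  a + b + c + d = 0
  27a + 9b + 3c + d = -122
  512a + 64b + 8c + d = -2212
  729a + 81b + 9c + d = -3128
Solving the system yields a = -4, b = -3, c = 3, d = 4.
So P(u) = -4u^3 - 3u^2 + 3u + 4.
Then P(7) = -1494.

-1494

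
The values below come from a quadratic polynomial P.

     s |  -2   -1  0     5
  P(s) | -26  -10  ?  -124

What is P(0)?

The 3 known points determine the degree-2 polynomial uniquely.
Write P(s) = as^2 + bs + c. Substituting each data point gives a linear system:
  4a - 2b + c = -26
  a - b + c = -10
  25a + 5b + c = -124
Solving the system yields a = -5, b = 1, c = -4.
So P(s) = -5s² + s - 4.
Then P(0) = -4.

-4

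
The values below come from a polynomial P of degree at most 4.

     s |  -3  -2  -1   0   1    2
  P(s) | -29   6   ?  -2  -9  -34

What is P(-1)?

On equispaced nodes a degree-4 polynomial has vanishing fifth forward difference, so
  - P(-3) + 5·P(-2) - 10·P(-1) + 10·P(0) - 5·P(1) + P(2) = 0.
Substituting the known values and solving for P(-1):
  -10·P(-1) = -50
  P(-1) = 5.

5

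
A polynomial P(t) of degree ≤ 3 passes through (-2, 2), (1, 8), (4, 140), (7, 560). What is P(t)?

P(t) = t^3 + 4t^2 + 3t

Write P(t) = at^3 + bt^2 + ct + d. Substituting each data point gives a linear system:
  -8a + 4b - 2c + d = 2
  a + b + c + d = 8
  64a + 16b + 4c + d = 140
  343a + 49b + 7c + d = 560
Solving the system yields a = 1, b = 4, c = 3, d = 0.
So P(t) = t³ + 4t² + 3t.
Check: P(7) = 560. ✓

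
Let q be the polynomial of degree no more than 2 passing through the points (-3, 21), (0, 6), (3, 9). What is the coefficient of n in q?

Write q(n) = an^2 + bn + c. Substituting each data point gives a linear system:
  9a - 3b + c = 21
  c = 6
  9a + 3b + c = 9
Solving the system yields a = 1, b = -2, c = 6.
So q(n) = n^2 - 2n + 6.
The coefficient of n is -2.

-2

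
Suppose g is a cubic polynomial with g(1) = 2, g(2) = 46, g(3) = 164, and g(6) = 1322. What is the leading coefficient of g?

6

Write g(n) = an^3 + bn^2 + cn + d. Substituting each data point gives a linear system:
  a + b + c + d = 2
  8a + 4b + 2c + d = 46
  27a + 9b + 3c + d = 164
  216a + 36b + 6c + d = 1322
Solving the system yields a = 6, b = 1, c = -1, d = -4.
So g(n) = 6n^3 + n^2 - n - 4.
The leading coefficient is 6.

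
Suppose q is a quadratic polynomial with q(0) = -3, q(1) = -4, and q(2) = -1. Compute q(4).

Forward differences of the values at n = 0, 1, 2:
  q  : -3  -4  -1
  Δ  : -1  3
  Δ^2: 4
The second differences are constant, confirming degree 2.
Interpolating (Newton forward form) and evaluating at n = 4 gives q(4) = 17.

17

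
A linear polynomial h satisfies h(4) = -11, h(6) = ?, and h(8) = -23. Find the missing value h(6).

-17

The 2 known points determine the degree-1 polynomial uniquely.
Write h(s) = as + b. Substituting each data point gives a linear system:
  4a + b = -11
  8a + b = -23
Solving the system yields a = -3, b = 1.
So h(s) = -3s + 1.
Then h(6) = -17.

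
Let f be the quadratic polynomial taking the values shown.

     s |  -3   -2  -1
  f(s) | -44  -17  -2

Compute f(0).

Write f(s) = as^2 + bs + c. Substituting each data point gives a linear system:
  9a - 3b + c = -44
  4a - 2b + c = -17
  a - b + c = -2
Solving the system yields a = -6, b = -3, c = 1.
So f(s) = -6s^2 - 3s + 1.
Then f(0) = 1.

1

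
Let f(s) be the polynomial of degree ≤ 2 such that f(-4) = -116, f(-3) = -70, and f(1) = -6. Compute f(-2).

-36

Write f(s) = as^2 + bs + c. Substituting each data point gives a linear system:
  16a - 4b + c = -116
  9a - 3b + c = -70
  a + b + c = -6
Solving the system yields a = -6, b = 4, c = -4.
So f(s) = -6s² + 4s - 4.
Then f(-2) = -36.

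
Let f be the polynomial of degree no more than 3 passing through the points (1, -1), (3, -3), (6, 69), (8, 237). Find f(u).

f(u) = u^3 - 5u^2 + 6u - 3

Using the Lagrange interpolation formula with nodes 1, 3, 6, 8:
  L_0(u) = (u - 3)(u - 6)(u - 8) / -70
  L_1(u) = (u - 1)(u - 6)(u - 8) / 30
  L_2(u) = (u - 1)(u - 3)(u - 8) / -30
  L_3(u) = (u - 1)(u - 3)(u - 6) / 70
Then f(u) = -1·L_0(u) - 3·L_1(u) + 69·L_2(u) + 237·L_3(u).
Expanding and collecting terms gives f(u) = u³ - 5u² + 6u - 3.
Check: f(8) = 237. ✓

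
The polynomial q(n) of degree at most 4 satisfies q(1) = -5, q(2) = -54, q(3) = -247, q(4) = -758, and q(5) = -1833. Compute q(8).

Using the Lagrange interpolation formula with nodes 1, 2, 3, 4, 5:
  L_0(n) = (n - 2)(n - 3)(n - 4)(n - 5) / 24
  L_1(n) = (n - 1)(n - 3)(n - 4)(n - 5) / -6
  L_2(n) = (n - 1)(n - 2)(n - 4)(n - 5) / 4
  L_3(n) = (n - 1)(n - 2)(n - 3)(n - 5) / -6
  L_4(n) = (n - 1)(n - 2)(n - 3)(n - 4) / 24
Then q(n) = -5·L_0(n) - 54·L_1(n) - 247·L_2(n) - 758·L_3(n) - 1833·L_4(n).
Expanding and collecting terms gives q(n) = -3n⁴ + n³ - 3n² - 2n + 2.
Evaluating at n = 8: q(8) = -11982.

-11982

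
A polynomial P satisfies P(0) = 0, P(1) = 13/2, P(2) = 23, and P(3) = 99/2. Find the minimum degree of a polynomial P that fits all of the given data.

2

Forward differences of the values at n = 0, 1, 2, 3:
  P  : 0  13/2  23  99/2
  Δ  : 13/2  33/2  53/2
  Δ^2: 10  10
  Δ^3: 0
The second differences are constant (10) and nonzero, while all higher differences vanish, so the minimal degree is 2.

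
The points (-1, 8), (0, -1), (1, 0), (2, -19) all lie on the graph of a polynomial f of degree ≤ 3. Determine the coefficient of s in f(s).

Write f(s) = as^3 + bs^2 + cs + d. Substituting each data point gives a linear system:
  -a + b - c + d = 8
  d = -1
  a + b + c + d = 0
  8a + 4b + 2c + d = -19
Solving the system yields a = -5, b = 5, c = 1, d = -1.
So f(s) = -5s³ + 5s² + s - 1.
The coefficient of s is 1.

1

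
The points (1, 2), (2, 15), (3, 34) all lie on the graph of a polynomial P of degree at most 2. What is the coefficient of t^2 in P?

Write P(t) = at^2 + bt + c. Substituting each data point gives a linear system:
  a + b + c = 2
  4a + 2b + c = 15
  9a + 3b + c = 34
Solving the system yields a = 3, b = 4, c = -5.
So P(t) = 3t² + 4t - 5.
The leading coefficient is 3.

3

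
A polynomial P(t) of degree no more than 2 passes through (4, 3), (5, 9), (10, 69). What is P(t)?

P(t) = t^2 - 3t - 1

Write P(t) = at^2 + bt + c. Substituting each data point gives a linear system:
  16a + 4b + c = 3
  25a + 5b + c = 9
  100a + 10b + c = 69
Solving the system yields a = 1, b = -3, c = -1.
So P(t) = t^2 - 3t - 1.
Check: P(4) = 3. ✓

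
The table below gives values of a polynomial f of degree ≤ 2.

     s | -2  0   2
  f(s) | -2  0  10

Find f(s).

f(s) = s^2 + 3s

Using the Lagrange interpolation formula with nodes -2, 0, 2:
  L_0(s) = s(s - 2) / 8
  L_1(s) = (s + 2)(s - 2) / -4
  L_2(s) = (s + 2)s / 8
Then f(s) = -2·L_0(s) + 0·L_1(s) + 10·L_2(s).
Expanding and collecting terms gives f(s) = s² + 3s.
Check: f(2) = 10. ✓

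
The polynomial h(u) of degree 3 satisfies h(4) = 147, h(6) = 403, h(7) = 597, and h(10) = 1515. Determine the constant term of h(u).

Write h(u) = au^3 + bu^2 + cu + d. Substituting each data point gives a linear system:
  64a + 16b + 4c + d = 147
  216a + 36b + 6c + d = 403
  343a + 49b + 7c + d = 597
  1000a + 100b + 10c + d = 1515
Solving the system yields a = 1, b = 5, c = 2, d = -5.
So h(u) = u^3 + 5u^2 + 2u - 5.
The constant term is -5.

-5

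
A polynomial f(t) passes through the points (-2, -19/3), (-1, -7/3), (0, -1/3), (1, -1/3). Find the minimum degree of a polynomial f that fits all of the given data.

2

Forward differences of the values at t = -2, -1, 0, 1:
  f  : -19/3  -7/3  -1/3  -1/3
  Δ  : 4  2  0
  Δ^2: -2  -2
  Δ^3: 0
The second differences are constant (-2) and nonzero, while all higher differences vanish, so the minimal degree is 2.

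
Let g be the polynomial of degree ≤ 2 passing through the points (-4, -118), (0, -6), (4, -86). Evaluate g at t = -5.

-176

Using the Lagrange interpolation formula with nodes -4, 0, 4:
  L_0(t) = t(t - 4) / 32
  L_1(t) = (t + 4)(t - 4) / -16
  L_2(t) = (t + 4)t / 32
Then g(t) = -118·L_0(t) - 6·L_1(t) - 86·L_2(t).
Expanding and collecting terms gives g(t) = -6t² + 4t - 6.
Evaluating at t = -5: g(-5) = -176.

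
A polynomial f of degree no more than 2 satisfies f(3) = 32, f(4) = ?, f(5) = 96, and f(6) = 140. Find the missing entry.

60

The 3 known points determine the degree-2 polynomial uniquely.
Write f(u) = au^2 + bu + c. Substituting each data point gives a linear system:
  9a + 3b + c = 32
  25a + 5b + c = 96
  36a + 6b + c = 140
Solving the system yields a = 4, b = 0, c = -4.
So f(u) = 4u² - 4.
Then f(4) = 60.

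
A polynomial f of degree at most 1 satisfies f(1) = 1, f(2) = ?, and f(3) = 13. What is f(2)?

The 2 known points determine the degree-1 polynomial uniquely.
Write f(n) = an + b. Substituting each data point gives a linear system:
  a + b = 1
  3a + b = 13
Solving the system yields a = 6, b = -5.
So f(n) = 6n - 5.
Then f(2) = 7.

7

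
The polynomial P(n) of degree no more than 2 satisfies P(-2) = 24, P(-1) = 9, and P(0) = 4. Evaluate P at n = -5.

129

Forward differences of the values at n = -2, -1, 0:
  P  : 24  9  4
  Δ  : -15  -5
  Δ^2: 10
The second differences are constant, confirming degree 2.
Interpolating (Newton forward form) and evaluating at n = -5 gives P(-5) = 129.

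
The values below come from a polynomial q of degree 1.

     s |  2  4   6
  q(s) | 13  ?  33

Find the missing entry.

23

The 2 known points determine the degree-1 polynomial uniquely.
Write q(s) = as + b. Substituting each data point gives a linear system:
  2a + b = 13
  6a + b = 33
Solving the system yields a = 5, b = 3.
So q(s) = 5s + 3.
Then q(4) = 23.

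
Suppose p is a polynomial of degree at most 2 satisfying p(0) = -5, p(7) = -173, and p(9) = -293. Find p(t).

p(t) = -4t^2 + 4t - 5

Write p(t) = at^2 + bt + c. Substituting each data point gives a linear system:
  c = -5
  49a + 7b + c = -173
  81a + 9b + c = -293
Solving the system yields a = -4, b = 4, c = -5.
So p(t) = -4t^2 + 4t - 5.
Check: p(0) = -5. ✓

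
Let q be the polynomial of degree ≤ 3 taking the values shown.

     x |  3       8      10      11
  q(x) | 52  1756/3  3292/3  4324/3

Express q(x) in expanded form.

Write q(x) = ax^3 + bx^2 + cx + d. Substituting each data point gives a linear system:
  27a + 9b + 3c + d = 52
  512a + 64b + 8c + d = 1756/3
  1000a + 100b + 10c + d = 3292/3
  1331a + 121b + 11c + d = 4324/3
Solving the system yields a = 1, b = 1/3, c = 6, d = 4.
So q(x) = x³ + (1/3)x² + 6x + 4.
Check: q(11) = 4324/3. ✓

q(x) = x^3 + (1/3)x^2 + 6x + 4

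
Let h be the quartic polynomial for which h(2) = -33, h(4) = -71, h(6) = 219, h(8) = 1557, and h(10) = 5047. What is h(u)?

h(u) = u^4 - 5u^3 + u^2 - 5u - 3

Write h(u) = au^4 + bu^3 + cu^2 + du + e. Substituting each data point gives a linear system:
  16a + 8b + 4c + 2d + e = -33
  256a + 64b + 16c + 4d + e = -71
  1296a + 216b + 36c + 6d + e = 219
  4096a + 512b + 64c + 8d + e = 1557
  10000a + 1000b + 100c + 10d + e = 5047
Solving the system yields a = 1, b = -5, c = 1, d = -5, e = -3.
So h(u) = u^4 - 5u^3 + u^2 - 5u - 3.
Check: h(4) = -71. ✓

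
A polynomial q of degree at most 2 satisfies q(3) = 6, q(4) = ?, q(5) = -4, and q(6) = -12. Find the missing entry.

On equispaced nodes a degree-2 polynomial has vanishing third forward difference, so
  - q(3) + 3·q(4) - 3·q(5) + q(6) = 0.
Substituting the known values and solving for q(4):
  3·q(4) = 6
  q(4) = 2.

2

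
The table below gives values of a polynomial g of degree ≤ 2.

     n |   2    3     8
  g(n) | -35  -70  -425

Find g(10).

-651

Write g(n) = an^2 + bn + c. Substituting each data point gives a linear system:
  4a + 2b + c = -35
  9a + 3b + c = -70
  64a + 8b + c = -425
Solving the system yields a = -6, b = -5, c = -1.
So g(n) = -6n^2 - 5n - 1.
Then g(10) = -651.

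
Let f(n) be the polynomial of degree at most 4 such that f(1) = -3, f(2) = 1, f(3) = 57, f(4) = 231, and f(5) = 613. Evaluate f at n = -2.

Forward differences of the values at n = 1, 2, 3, 4, 5:
  f  : -3  1  57  231  613
  Δ  : 4  56  174  382
  Δ^2: 52  118  208
  Δ^3: 66  90
  Δ^4: 24
The fourth differences are constant, confirming degree 4.
Interpolating (Newton forward form) and evaluating at n = -2 gives f(-2) = -3.

-3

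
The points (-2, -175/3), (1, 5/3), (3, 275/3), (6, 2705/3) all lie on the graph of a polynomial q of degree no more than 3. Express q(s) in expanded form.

q(s) = 5s^3 - 5s^2 + 5/3

Write q(s) = as^3 + bs^2 + cs + d. Substituting each data point gives a linear system:
  -8a + 4b - 2c + d = -175/3
  a + b + c + d = 5/3
  27a + 9b + 3c + d = 275/3
  216a + 36b + 6c + d = 2705/3
Solving the system yields a = 5, b = -5, c = 0, d = 5/3.
So q(s) = 5s³ - 5s² + 5/3.
Check: q(-2) = -175/3. ✓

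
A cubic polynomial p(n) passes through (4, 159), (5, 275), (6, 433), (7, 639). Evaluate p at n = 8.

Write p(n) = an^3 + bn^2 + cn + d. Substituting each data point gives a linear system:
  64a + 16b + 4c + d = 159
  125a + 25b + 5c + d = 275
  216a + 36b + 6c + d = 433
  343a + 49b + 7c + d = 639
Solving the system yields a = 1, b = 6, c = 1, d = -5.
So p(n) = n³ + 6n² + n - 5.
Then p(8) = 899.

899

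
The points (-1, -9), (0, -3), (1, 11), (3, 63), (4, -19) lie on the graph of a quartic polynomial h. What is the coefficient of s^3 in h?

Write h(s) = as^4 + bs^3 + cs^2 + ds + e. Substituting each data point gives a linear system:
  a - b + c - d + e = -9
  e = -3
  a + b + c + d + e = 11
  81a + 27b + 9c + 3d + e = 63
  256a + 64b + 16c + 4d + e = -19
Solving the system yields a = -2, b = 6, c = 6, d = 4, e = -3.
So h(s) = -2s⁴ + 6s³ + 6s² + 4s - 3.
The coefficient of s^3 is 6.

6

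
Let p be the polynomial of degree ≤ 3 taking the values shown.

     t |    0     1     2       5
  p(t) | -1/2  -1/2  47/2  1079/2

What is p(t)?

Write p(t) = at^3 + bt^2 + ct + d. Substituting each data point gives a linear system:
  d = -1/2
  a + b + c + d = -1/2
  8a + 4b + 2c + d = 47/2
  125a + 25b + 5c + d = 1079/2
Solving the system yields a = 5, b = -3, c = -2, d = -1/2.
So p(t) = 5t^3 - 3t^2 - 2t - 1/2.
Check: p(1) = -1/2. ✓

p(t) = 5t^3 - 3t^2 - 2t - 1/2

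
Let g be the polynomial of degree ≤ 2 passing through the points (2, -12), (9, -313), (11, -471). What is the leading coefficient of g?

-4

Write g(n) = an^2 + bn + c. Substituting each data point gives a linear system:
  4a + 2b + c = -12
  81a + 9b + c = -313
  121a + 11b + c = -471
Solving the system yields a = -4, b = 1, c = 2.
So g(n) = -4n² + n + 2.
The leading coefficient is -4.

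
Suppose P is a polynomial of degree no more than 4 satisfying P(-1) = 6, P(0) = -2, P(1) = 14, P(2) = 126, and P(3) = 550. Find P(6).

8014

Using the Lagrange interpolation formula with nodes -1, 0, 1, 2, 3:
  L_0(x) = x(x - 1)(x - 2)(x - 3) / 24
  L_1(x) = (x + 1)(x - 1)(x - 2)(x - 3) / -6
  L_2(x) = (x + 1)x(x - 2)(x - 3) / 4
  L_3(x) = (x + 1)x(x - 1)(x - 3) / -6
  L_4(x) = (x + 1)x(x - 1)(x - 2) / 24
Then P(x) = 6·L_0(x) - 2·L_1(x) + 14·L_2(x) + 126·L_3(x) + 550·L_4(x).
Expanding and collecting terms gives P(x) = 6x^4 + 6x^2 + 4x - 2.
Evaluating at x = 6: P(6) = 8014.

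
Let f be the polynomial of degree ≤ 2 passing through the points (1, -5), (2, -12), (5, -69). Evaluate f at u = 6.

-100

Using the Lagrange interpolation formula with nodes 1, 2, 5:
  L_0(u) = (u - 2)(u - 5) / 4
  L_1(u) = (u - 1)(u - 5) / -3
  L_2(u) = (u - 1)(u - 2) / 12
Then f(u) = -5·L_0(u) - 12·L_1(u) - 69·L_2(u).
Expanding and collecting terms gives f(u) = -3u^2 + 2u - 4.
Evaluating at u = 6: f(6) = -100.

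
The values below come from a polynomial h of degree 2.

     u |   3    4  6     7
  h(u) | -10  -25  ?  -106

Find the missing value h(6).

-73

The 3 known points determine the degree-2 polynomial uniquely.
Write h(u) = au^2 + bu + c. Substituting each data point gives a linear system:
  9a + 3b + c = -10
  16a + 4b + c = -25
  49a + 7b + c = -106
Solving the system yields a = -3, b = 6, c = -1.
So h(u) = -3u^2 + 6u - 1.
Then h(6) = -73.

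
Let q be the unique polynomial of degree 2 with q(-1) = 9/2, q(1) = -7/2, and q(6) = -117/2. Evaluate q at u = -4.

Using the Lagrange interpolation formula with nodes -1, 1, 6:
  L_0(u) = (u - 1)(u - 6) / 14
  L_1(u) = (u + 1)(u - 6) / -10
  L_2(u) = (u + 1)(u - 1) / 35
Then q(u) = 9/2·L_0(u) - 7/2·L_1(u) - 117/2·L_2(u).
Expanding and collecting terms gives q(u) = -u² - 4u + 3/2.
Evaluating at u = -4: q(-4) = 3/2.

3/2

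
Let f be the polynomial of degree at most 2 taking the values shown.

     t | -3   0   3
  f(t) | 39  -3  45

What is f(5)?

127

Using the Lagrange interpolation formula with nodes -3, 0, 3:
  L_0(t) = t(t - 3) / 18
  L_1(t) = (t + 3)(t - 3) / -9
  L_2(t) = (t + 3)t / 18
Then f(t) = 39·L_0(t) - 3·L_1(t) + 45·L_2(t).
Expanding and collecting terms gives f(t) = 5t² + t - 3.
Evaluating at t = 5: f(5) = 127.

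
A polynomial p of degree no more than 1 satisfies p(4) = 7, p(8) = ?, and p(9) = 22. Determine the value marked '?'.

The 2 known points determine the degree-1 polynomial uniquely.
Write p(u) = au + b. Substituting each data point gives a linear system:
  4a + b = 7
  9a + b = 22
Solving the system yields a = 3, b = -5.
So p(u) = 3u - 5.
Then p(8) = 19.

19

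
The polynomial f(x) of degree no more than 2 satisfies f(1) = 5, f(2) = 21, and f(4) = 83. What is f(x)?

Using the Lagrange interpolation formula with nodes 1, 2, 4:
  L_0(x) = (x - 2)(x - 4) / 3
  L_1(x) = (x - 1)(x - 4) / -2
  L_2(x) = (x - 1)(x - 2) / 6
Then f(x) = 5·L_0(x) + 21·L_1(x) + 83·L_2(x).
Expanding and collecting terms gives f(x) = 5x² + x - 1.
Check: f(4) = 83. ✓

f(x) = 5x^2 + x - 1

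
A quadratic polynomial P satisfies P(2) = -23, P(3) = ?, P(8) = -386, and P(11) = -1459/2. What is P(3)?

-107/2

The 3 known points determine the degree-2 polynomial uniquely.
Write P(t) = at^2 + bt + c. Substituting each data point gives a linear system:
  4a + 2b + c = -23
  64a + 8b + c = -386
  121a + 11b + c = -1459/2
Solving the system yields a = -6, b = -1/2, c = 2.
So P(t) = -6t^2 - (1/2)t + 2.
Then P(3) = -107/2.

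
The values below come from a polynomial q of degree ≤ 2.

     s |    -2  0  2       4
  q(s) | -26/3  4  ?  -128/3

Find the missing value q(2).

The 3 known points determine the degree-2 polynomial uniquely.
Write q(s) = as^2 + bs + c. Substituting each data point gives a linear system:
  4a - 2b + c = -26/3
  c = 4
  16a + 4b + c = -128/3
Solving the system yields a = -3, b = 1/3, c = 4.
So q(s) = -3s^2 + (1/3)s + 4.
Then q(2) = -22/3.

-22/3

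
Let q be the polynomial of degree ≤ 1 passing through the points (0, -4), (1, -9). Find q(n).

q(n) = -5n - 4

Write q(n) = an + b. Substituting each data point gives a linear system:
  b = -4
  a + b = -9
Solving the system yields a = -5, b = -4.
So q(n) = -5n - 4.
Check: q(1) = -9. ✓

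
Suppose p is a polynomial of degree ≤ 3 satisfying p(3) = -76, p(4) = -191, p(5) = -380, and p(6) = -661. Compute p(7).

-1052

Using the Lagrange interpolation formula with nodes 3, 4, 5, 6:
  L_0(n) = (n - 4)(n - 5)(n - 6) / -6
  L_1(n) = (n - 3)(n - 5)(n - 6) / 2
  L_2(n) = (n - 3)(n - 4)(n - 6) / -2
  L_3(n) = (n - 3)(n - 4)(n - 5) / 6
Then p(n) = -76·L_0(n) - 191·L_1(n) - 380·L_2(n) - 661·L_3(n).
Expanding and collecting terms gives p(n) = -3n^3 - n^2 + 3n + 5.
Evaluating at n = 7: p(7) = -1052.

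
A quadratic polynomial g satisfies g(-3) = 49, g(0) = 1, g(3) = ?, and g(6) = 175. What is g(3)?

On equispaced nodes a degree-2 polynomial has vanishing third forward difference, so
  - g(-3) + 3·g(0) - 3·g(3) + g(6) = 0.
Substituting the known values and solving for g(3):
  -3·g(3) = -129
  g(3) = 43.

43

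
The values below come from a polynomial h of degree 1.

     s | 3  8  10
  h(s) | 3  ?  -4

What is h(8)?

The 2 known points determine the degree-1 polynomial uniquely.
Write h(s) = as + b. Substituting each data point gives a linear system:
  3a + b = 3
  10a + b = -4
Solving the system yields a = -1, b = 6.
So h(s) = -s + 6.
Then h(8) = -2.

-2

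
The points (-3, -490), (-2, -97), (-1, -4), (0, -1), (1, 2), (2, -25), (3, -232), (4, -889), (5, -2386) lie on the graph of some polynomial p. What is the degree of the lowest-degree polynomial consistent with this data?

Forward differences of the values at n = -3, -2, -1, 0, 1, 2, 3, 4, 5:
  p  : -490  -97  -4  -1  2  -25  -232  -889  -2386
  Δ  : 393  93  3  3  -27  -207  -657  -1497
  Δ^2: -300  -90  0  -30  -180  -450  -840
  Δ^3: 210  90  -30  -150  -270  -390
  Δ^4: -120  -120  -120  -120  -120
  Δ^5: 0  0  0  0
  Δ^6: 0  0  0
  Δ^7: 0  0
  Δ^8: 0
The fourth differences are constant (-120) and nonzero, while all higher differences vanish, so the minimal degree is 4.

4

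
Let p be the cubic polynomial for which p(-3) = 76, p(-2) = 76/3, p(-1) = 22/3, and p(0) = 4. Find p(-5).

Forward differences of the values at n = -3, -2, -1, 0:
  p  : 76  76/3  22/3  4
  Δ  : -152/3  -18  -10/3
  Δ^2: 98/3  44/3
  Δ^3: -18
The third differences are constant, confirming degree 3.
Interpolating (Newton forward form) and evaluating at n = -5 gives p(-5) = 1042/3.

1042/3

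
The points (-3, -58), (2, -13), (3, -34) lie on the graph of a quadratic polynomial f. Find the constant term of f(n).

Write f(n) = an^2 + bn + c. Substituting each data point gives a linear system:
  9a - 3b + c = -58
  4a + 2b + c = -13
  9a + 3b + c = -34
Solving the system yields a = -5, b = 4, c = -1.
So f(n) = -5n² + 4n - 1.
The constant term is -1.

-1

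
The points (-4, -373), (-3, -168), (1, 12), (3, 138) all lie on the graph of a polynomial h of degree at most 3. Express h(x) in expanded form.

h(x) = 5x^3 - 2x^2 + 6x + 3

Using the Lagrange interpolation formula with nodes -4, -3, 1, 3:
  L_0(x) = (x + 3)(x - 1)(x - 3) / -35
  L_1(x) = (x + 4)(x - 1)(x - 3) / 24
  L_2(x) = (x + 4)(x + 3)(x - 3) / -40
  L_3(x) = (x + 4)(x + 3)(x - 1) / 84
Then h(x) = -373·L_0(x) - 168·L_1(x) + 12·L_2(x) + 138·L_3(x).
Expanding and collecting terms gives h(x) = 5x³ - 2x² + 6x + 3.
Check: h(3) = 138. ✓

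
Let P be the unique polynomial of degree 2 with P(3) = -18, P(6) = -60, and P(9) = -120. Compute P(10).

Write P(s) = as^2 + bs + c. Substituting each data point gives a linear system:
  9a + 3b + c = -18
  36a + 6b + c = -60
  81a + 9b + c = -120
Solving the system yields a = -1, b = -5, c = 6.
So P(s) = -s^2 - 5s + 6.
Then P(10) = -144.

-144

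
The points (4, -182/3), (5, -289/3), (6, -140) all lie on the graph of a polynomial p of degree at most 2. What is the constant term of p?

2

Write p(u) = au^2 + bu + c. Substituting each data point gives a linear system:
  16a + 4b + c = -182/3
  25a + 5b + c = -289/3
  36a + 6b + c = -140
Solving the system yields a = -4, b = 1/3, c = 2.
So p(u) = -4u^2 + (1/3)u + 2.
The constant term is 2.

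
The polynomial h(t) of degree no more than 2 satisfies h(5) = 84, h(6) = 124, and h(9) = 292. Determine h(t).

h(t) = 4t^2 - 4t + 4

Write h(t) = at^2 + bt + c. Substituting each data point gives a linear system:
  25a + 5b + c = 84
  36a + 6b + c = 124
  81a + 9b + c = 292
Solving the system yields a = 4, b = -4, c = 4.
So h(t) = 4t² - 4t + 4.
Check: h(6) = 124. ✓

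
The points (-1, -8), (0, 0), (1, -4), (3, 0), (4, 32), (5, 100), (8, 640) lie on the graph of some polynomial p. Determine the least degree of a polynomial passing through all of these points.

Divided differences on the nodes -1, 0, 1, 3, 4, 5, 8:
  order 0: -8  0  -4  0  32  100  640
  order 1: 8  -4  2  32  68  180
  order 2: -6  2  10  18  28
  order 3: 2  2  2  2
  order 4: 0  0  0
  order 5: 0  0
  order 6: 0
The order-3 divided differences are all 2 (nonzero) and every higher order vanishes, so the data lies on a polynomial of degree exactly 3.

3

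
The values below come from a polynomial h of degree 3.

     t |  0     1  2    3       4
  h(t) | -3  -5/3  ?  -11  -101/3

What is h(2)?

On equispaced nodes a degree-3 polynomial has vanishing fourth forward difference, so
  h(0) - 4·h(1) + 6·h(2) - 4·h(3) + h(4) = 0.
Substituting the known values and solving for h(2):
  6·h(2) = -14
  h(2) = -7/3.

-7/3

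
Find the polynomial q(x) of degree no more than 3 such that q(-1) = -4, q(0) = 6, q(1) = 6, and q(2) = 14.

q(x) = 3x^3 - 5x^2 + 2x + 6

Write q(x) = ax^3 + bx^2 + cx + d. Substituting each data point gives a linear system:
  -a + b - c + d = -4
  d = 6
  a + b + c + d = 6
  8a + 4b + 2c + d = 14
Solving the system yields a = 3, b = -5, c = 2, d = 6.
So q(x) = 3x^3 - 5x^2 + 2x + 6.
Check: q(1) = 6. ✓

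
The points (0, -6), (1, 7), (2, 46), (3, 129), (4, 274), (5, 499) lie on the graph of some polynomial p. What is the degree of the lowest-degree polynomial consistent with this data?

Forward differences of the values at t = 0, 1, 2, 3, 4, 5:
  p  : -6  7  46  129  274  499
  Δ  : 13  39  83  145  225
  Δ^2: 26  44  62  80
  Δ^3: 18  18  18
  Δ^4: 0  0
  Δ^5: 0
The third differences are constant (18) and nonzero, while all higher differences vanish, so the minimal degree is 3.

3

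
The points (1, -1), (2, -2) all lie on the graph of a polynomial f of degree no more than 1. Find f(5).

-5

Using the Lagrange interpolation formula with nodes 1, 2:
  L_0(x) = (x - 2) / -1
  L_1(x) = (x - 1) / 1
Then f(x) = -1·L_0(x) - 2·L_1(x).
Expanding and collecting terms gives f(x) = -x.
Evaluating at x = 5: f(5) = -5.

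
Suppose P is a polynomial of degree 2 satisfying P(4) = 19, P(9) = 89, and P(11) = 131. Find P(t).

P(t) = t^2 + t - 1

Using the Lagrange interpolation formula with nodes 4, 9, 11:
  L_0(t) = (t - 9)(t - 11) / 35
  L_1(t) = (t - 4)(t - 11) / -10
  L_2(t) = (t - 4)(t - 9) / 14
Then P(t) = 19·L_0(t) + 89·L_1(t) + 131·L_2(t).
Expanding and collecting terms gives P(t) = t^2 + t - 1.
Check: P(11) = 131. ✓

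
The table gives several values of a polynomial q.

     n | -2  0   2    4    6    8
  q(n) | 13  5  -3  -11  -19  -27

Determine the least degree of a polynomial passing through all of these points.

Forward differences of the values at n = -2, 0, 2, 4, 6, 8:
  q  : 13  5  -3  -11  -19  -27
  Δ  : -8  -8  -8  -8  -8
  Δ^2: 0  0  0  0
  Δ^3: 0  0  0
  Δ^4: 0  0
  Δ^5: 0
The first differences are constant (-8) and nonzero, while all higher differences vanish, so the minimal degree is 1.

1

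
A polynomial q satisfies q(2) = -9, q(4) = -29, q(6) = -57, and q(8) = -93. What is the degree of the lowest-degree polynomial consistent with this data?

2

Forward differences of the values at t = 2, 4, 6, 8:
  q  : -9  -29  -57  -93
  Δ  : -20  -28  -36
  Δ^2: -8  -8
  Δ^3: 0
The second differences are constant (-8) and nonzero, while all higher differences vanish, so the minimal degree is 2.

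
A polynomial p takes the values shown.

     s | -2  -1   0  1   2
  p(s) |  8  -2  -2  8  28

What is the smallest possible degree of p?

Forward differences of the values at s = -2, -1, 0, 1, 2:
  p  : 8  -2  -2  8  28
  Δ  : -10  0  10  20
  Δ^2: 10  10  10
  Δ^3: 0  0
  Δ^4: 0
The second differences are constant (10) and nonzero, while all higher differences vanish, so the minimal degree is 2.

2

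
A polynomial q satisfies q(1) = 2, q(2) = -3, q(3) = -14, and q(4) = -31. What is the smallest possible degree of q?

Forward differences of the values at n = 1, 2, 3, 4:
  q  : 2  -3  -14  -31
  Δ  : -5  -11  -17
  Δ^2: -6  -6
  Δ^3: 0
The second differences are constant (-6) and nonzero, while all higher differences vanish, so the minimal degree is 2.

2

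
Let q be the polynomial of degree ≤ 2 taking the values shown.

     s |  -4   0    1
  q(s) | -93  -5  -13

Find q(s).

Write q(s) = as^2 + bs + c. Substituting each data point gives a linear system:
  16a - 4b + c = -93
  c = -5
  a + b + c = -13
Solving the system yields a = -6, b = -2, c = -5.
So q(s) = -6s^2 - 2s - 5.
Check: q(1) = -13. ✓

q(s) = -6s^2 - 2s - 5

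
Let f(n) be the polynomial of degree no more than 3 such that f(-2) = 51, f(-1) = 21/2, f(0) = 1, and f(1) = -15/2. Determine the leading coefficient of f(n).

Write f(n) = an^3 + bn^2 + cn + d. Substituting each data point gives a linear system:
  -8a + 4b - 2c + d = 51
  -a + b - c + d = 21/2
  d = 1
  a + b + c + d = -15/2
Solving the system yields a = -5, b = 1/2, c = -4, d = 1.
So f(n) = -5n³ + (1/2)n² - 4n + 1.
The leading coefficient is -5.

-5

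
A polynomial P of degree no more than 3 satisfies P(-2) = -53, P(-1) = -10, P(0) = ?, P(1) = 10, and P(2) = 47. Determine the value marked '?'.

The 4 known points determine the degree-3 polynomial uniquely.
Write P(t) = at^3 + bt^2 + ct + d. Substituting each data point gives a linear system:
  -8a + 4b - 2c + d = -53
  -a + b - c + d = -10
  a + b + c + d = 10
  8a + 4b + 2c + d = 47
Solving the system yields a = 5, b = -1, c = 5, d = 1.
So P(t) = 5t^3 - t^2 + 5t + 1.
Then P(0) = 1.

1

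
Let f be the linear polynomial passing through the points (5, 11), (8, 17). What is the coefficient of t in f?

2

Write f(t) = at + b. Substituting each data point gives a linear system:
  5a + b = 11
  8a + b = 17
Solving the system yields a = 2, b = 1.
So f(t) = 2t + 1.
The leading coefficient is 2.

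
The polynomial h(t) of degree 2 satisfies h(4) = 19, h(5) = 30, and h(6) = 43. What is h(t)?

h(t) = t^2 + 2t - 5

Using the Lagrange interpolation formula with nodes 4, 5, 6:
  L_0(t) = (t - 5)(t - 6) / 2
  L_1(t) = (t - 4)(t - 6) / -1
  L_2(t) = (t - 4)(t - 5) / 2
Then h(t) = 19·L_0(t) + 30·L_1(t) + 43·L_2(t).
Expanding and collecting terms gives h(t) = t^2 + 2t - 5.
Check: h(4) = 19. ✓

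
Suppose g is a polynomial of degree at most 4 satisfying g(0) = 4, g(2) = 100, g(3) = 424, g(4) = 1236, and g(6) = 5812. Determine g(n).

Using the Lagrange interpolation formula with nodes 0, 2, 3, 4, 6:
  L_0(n) = (n - 2)(n - 3)(n - 4)(n - 6) / 144
  L_1(n) = n(n - 3)(n - 4)(n - 6) / -16
  L_2(n) = n(n - 2)(n - 4)(n - 6) / 9
  L_3(n) = n(n - 2)(n - 3)(n - 6) / -16
  L_4(n) = n(n - 2)(n - 3)(n - 4) / 144
Then g(n) = 4·L_0(n) + 100·L_1(n) + 424·L_2(n) + 1236·L_3(n) + 5812·L_4(n).
Expanding and collecting terms gives g(n) = 4n^4 + 2n^3 + 6n^2 - 4n + 4.
Check: g(6) = 5812. ✓

g(n) = 4n^4 + 2n^3 + 6n^2 - 4n + 4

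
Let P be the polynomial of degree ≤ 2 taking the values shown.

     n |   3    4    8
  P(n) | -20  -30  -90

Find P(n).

P(n) = -n^2 - 3n - 2

Write P(n) = an^2 + bn + c. Substituting each data point gives a linear system:
  9a + 3b + c = -20
  16a + 4b + c = -30
  64a + 8b + c = -90
Solving the system yields a = -1, b = -3, c = -2.
So P(n) = -n² - 3n - 2.
Check: P(3) = -20. ✓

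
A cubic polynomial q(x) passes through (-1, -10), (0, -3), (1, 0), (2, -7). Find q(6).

-255

Using the Lagrange interpolation formula with nodes -1, 0, 1, 2:
  L_0(x) = x(x - 1)(x - 2) / -6
  L_1(x) = (x + 1)(x - 1)(x - 2) / 2
  L_2(x) = (x + 1)x(x - 2) / -2
  L_3(x) = (x + 1)x(x - 1) / 6
Then q(x) = -10·L_0(x) - 3·L_1(x) + 0·L_2(x) - 7·L_3(x).
Expanding and collecting terms gives q(x) = -x^3 - 2x^2 + 6x - 3.
Evaluating at x = 6: q(6) = -255.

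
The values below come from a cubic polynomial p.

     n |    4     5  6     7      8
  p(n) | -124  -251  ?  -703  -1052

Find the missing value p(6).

On equispaced nodes a degree-3 polynomial has vanishing fourth forward difference, so
  p(4) - 4·p(5) + 6·p(6) - 4·p(7) + p(8) = 0.
Substituting the known values and solving for p(6):
  6·p(6) = -2640
  p(6) = -440.

-440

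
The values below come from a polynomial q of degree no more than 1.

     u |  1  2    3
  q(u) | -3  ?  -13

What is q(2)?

The 2 known points determine the degree-1 polynomial uniquely.
Write q(u) = au + b. Substituting each data point gives a linear system:
  a + b = -3
  3a + b = -13
Solving the system yields a = -5, b = 2.
So q(u) = -5u + 2.
Then q(2) = -8.

-8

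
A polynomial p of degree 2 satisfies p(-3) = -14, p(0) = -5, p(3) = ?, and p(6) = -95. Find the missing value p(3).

-32

On equispaced nodes a degree-2 polynomial has vanishing third forward difference, so
  - p(-3) + 3·p(0) - 3·p(3) + p(6) = 0.
Substituting the known values and solving for p(3):
  -3·p(3) = 96
  p(3) = -32.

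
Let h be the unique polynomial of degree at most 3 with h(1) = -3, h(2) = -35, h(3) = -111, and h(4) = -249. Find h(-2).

Using the Lagrange interpolation formula with nodes 1, 2, 3, 4:
  L_0(n) = (n - 2)(n - 3)(n - 4) / -6
  L_1(n) = (n - 1)(n - 3)(n - 4) / 2
  L_2(n) = (n - 1)(n - 2)(n - 4) / -2
  L_3(n) = (n - 1)(n - 2)(n - 3) / 6
Then h(n) = -3·L_0(n) - 35·L_1(n) - 111·L_2(n) - 249·L_3(n).
Expanding and collecting terms gives h(n) = -3n³ - 4n² + n + 3.
Evaluating at n = -2: h(-2) = 9.

9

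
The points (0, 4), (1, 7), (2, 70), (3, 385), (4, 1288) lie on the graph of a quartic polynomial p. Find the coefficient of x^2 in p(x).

Write p(x) = ax^4 + bx^3 + cx^2 + dx + e. Substituting each data point gives a linear system:
  e = 4
  a + b + c + d + e = 7
  16a + 8b + 4c + 2d + e = 70
  81a + 27b + 9c + 3d + e = 385
  256a + 64b + 16c + 4d + e = 1288
Solving the system yields a = 6, b = -4, c = 0, d = 1, e = 4.
So p(x) = 6x^4 - 4x^3 + x + 4.
The coefficient of x^2 is 0.

0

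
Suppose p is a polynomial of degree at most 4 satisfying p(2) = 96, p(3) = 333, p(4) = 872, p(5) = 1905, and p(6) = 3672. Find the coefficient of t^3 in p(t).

4

Write p(t) = at^4 + bt^3 + ct^2 + dt + e. Substituting each data point gives a linear system:
  16a + 8b + 4c + 2d + e = 96
  81a + 27b + 9c + 3d + e = 333
  256a + 64b + 16c + 4d + e = 872
  625a + 125b + 25c + 5d + e = 1905
  1296a + 216b + 36c + 6d + e = 3672
Solving the system yields a = 2, b = 4, c = 5, d = 6, e = 0.
So p(t) = 2t^4 + 4t^3 + 5t^2 + 6t.
The coefficient of t^3 is 4.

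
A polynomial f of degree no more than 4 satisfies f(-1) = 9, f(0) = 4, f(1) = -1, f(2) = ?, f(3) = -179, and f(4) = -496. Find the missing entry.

-42

On equispaced nodes a degree-4 polynomial has vanishing fifth forward difference, so
  - f(-1) + 5·f(0) - 10·f(1) + 10·f(2) - 5·f(3) + f(4) = 0.
Substituting the known values and solving for f(2):
  10·f(2) = -420
  f(2) = -42.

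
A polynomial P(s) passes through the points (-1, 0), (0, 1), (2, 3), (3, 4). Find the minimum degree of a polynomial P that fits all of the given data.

Divided differences on the nodes -1, 0, 2, 3:
  order 0: 0  1  3  4
  order 1: 1  1  1
  order 2: 0  0
  order 3: 0
The order-1 divided differences are all 1 (nonzero) and every higher order vanishes, so the data lies on a polynomial of degree exactly 1.

1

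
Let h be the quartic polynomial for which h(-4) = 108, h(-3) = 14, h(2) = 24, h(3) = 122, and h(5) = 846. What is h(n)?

h(n) = n^4 + 2n^3 - n^2 - 4

Write h(n) = an^4 + bn^3 + cn^2 + dn + e. Substituting each data point gives a linear system:
  256a - 64b + 16c - 4d + e = 108
  81a - 27b + 9c - 3d + e = 14
  16a + 8b + 4c + 2d + e = 24
  81a + 27b + 9c + 3d + e = 122
  625a + 125b + 25c + 5d + e = 846
Solving the system yields a = 1, b = 2, c = -1, d = 0, e = -4.
So h(n) = n^4 + 2n^3 - n^2 - 4.
Check: h(5) = 846. ✓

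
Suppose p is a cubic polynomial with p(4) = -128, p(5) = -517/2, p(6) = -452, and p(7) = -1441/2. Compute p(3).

Using the Lagrange interpolation formula with nodes 4, 5, 6, 7:
  L_0(u) = (u - 5)(u - 6)(u - 7) / -6
  L_1(u) = (u - 4)(u - 6)(u - 7) / 2
  L_2(u) = (u - 4)(u - 5)(u - 7) / -2
  L_3(u) = (u - 4)(u - 5)(u - 6) / 6
Then p(u) = -128·L_0(u) - 517/2·L_1(u) - 452·L_2(u) - 1441/2·L_3(u).
Expanding and collecting terms gives p(u) = -2u³ - (3/2)u² + 5u + 4.
Evaluating at u = 3: p(3) = -97/2.

-97/2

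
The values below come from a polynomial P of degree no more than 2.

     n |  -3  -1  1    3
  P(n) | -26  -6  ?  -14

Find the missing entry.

-2

The 3 known points determine the degree-2 polynomial uniquely.
Write P(n) = an^2 + bn + c. Substituting each data point gives a linear system:
  9a - 3b + c = -26
  a - b + c = -6
  9a + 3b + c = -14
Solving the system yields a = -2, b = 2, c = -2.
So P(n) = -2n^2 + 2n - 2.
Then P(1) = -2.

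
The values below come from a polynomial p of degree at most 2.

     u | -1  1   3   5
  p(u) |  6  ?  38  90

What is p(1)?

On equispaced nodes a degree-2 polynomial has vanishing third forward difference, so
  - p(-1) + 3·p(1) - 3·p(3) + p(5) = 0.
Substituting the known values and solving for p(1):
  3·p(1) = 30
  p(1) = 10.

10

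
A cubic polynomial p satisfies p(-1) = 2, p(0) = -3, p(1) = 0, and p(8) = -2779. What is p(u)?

Using the Lagrange interpolation formula with nodes -1, 0, 1, 8:
  L_0(u) = u(u - 1)(u - 8) / -18
  L_1(u) = (u + 1)(u - 1)(u - 8) / 8
  L_2(u) = (u + 1)u(u - 8) / -14
  L_3(u) = (u + 1)u(u - 1) / 504
Then p(u) = 2·L_0(u) - 3·L_1(u) + 0·L_2(u) - 2779·L_3(u).
Expanding and collecting terms gives p(u) = -6u³ + 4u² + 5u - 3.
Check: p(1) = 0. ✓

p(u) = -6u^3 + 4u^2 + 5u - 3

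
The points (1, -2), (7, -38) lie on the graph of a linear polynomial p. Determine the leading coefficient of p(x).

Write p(x) = ax + b. Substituting each data point gives a linear system:
  a + b = -2
  7a + b = -38
Solving the system yields a = -6, b = 4.
So p(x) = -6x + 4.
The leading coefficient is -6.

-6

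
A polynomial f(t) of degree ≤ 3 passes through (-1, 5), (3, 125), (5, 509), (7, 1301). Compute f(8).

1895

Using the Lagrange interpolation formula with nodes -1, 3, 5, 7:
  L_0(t) = (t - 3)(t - 5)(t - 7) / -192
  L_1(t) = (t + 1)(t - 5)(t - 7) / 32
  L_2(t) = (t + 1)(t - 3)(t - 7) / -24
  L_3(t) = (t + 1)(t - 3)(t - 5) / 64
Then f(t) = 5·L_0(t) + 125·L_1(t) + 509·L_2(t) + 1301·L_3(t).
Expanding and collecting terms gives f(t) = 3t³ + 6t² - 3t - 1.
Evaluating at t = 8: f(8) = 1895.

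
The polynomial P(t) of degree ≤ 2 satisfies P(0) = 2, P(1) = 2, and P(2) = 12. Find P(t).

Using the Lagrange interpolation formula with nodes 0, 1, 2:
  L_0(t) = (t - 1)(t - 2) / 2
  L_1(t) = t(t - 2) / -1
  L_2(t) = t(t - 1) / 2
Then P(t) = 2·L_0(t) + 2·L_1(t) + 12·L_2(t).
Expanding and collecting terms gives P(t) = 5t² - 5t + 2.
Check: P(2) = 12. ✓

P(t) = 5t^2 - 5t + 2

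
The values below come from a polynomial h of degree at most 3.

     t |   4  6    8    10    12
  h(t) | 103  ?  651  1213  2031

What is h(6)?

297

On equispaced nodes a degree-3 polynomial has vanishing fourth forward difference, so
  h(4) - 4·h(6) + 6·h(8) - 4·h(10) + h(12) = 0.
Substituting the known values and solving for h(6):
  -4·h(6) = -1188
  h(6) = 297.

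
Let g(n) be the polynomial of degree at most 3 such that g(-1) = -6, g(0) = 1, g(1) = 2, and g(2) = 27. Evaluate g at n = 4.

269

Write g(n) = an^3 + bn^2 + cn + d. Substituting each data point gives a linear system:
  -a + b - c + d = -6
  d = 1
  a + b + c + d = 2
  8a + 4b + 2c + d = 27
Solving the system yields a = 5, b = -3, c = -1, d = 1.
So g(n) = 5n³ - 3n² - n + 1.
Then g(4) = 269.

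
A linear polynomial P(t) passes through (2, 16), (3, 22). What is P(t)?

Write P(t) = at + b. Substituting each data point gives a linear system:
  2a + b = 16
  3a + b = 22
Solving the system yields a = 6, b = 4.
So P(t) = 6t + 4.
Check: P(3) = 22. ✓

P(t) = 6t + 4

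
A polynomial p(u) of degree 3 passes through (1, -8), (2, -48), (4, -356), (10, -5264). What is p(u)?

p(u) = -5u^3 - 3u^2 + 4u - 4

Write p(u) = au^3 + bu^2 + cu + d. Substituting each data point gives a linear system:
  a + b + c + d = -8
  8a + 4b + 2c + d = -48
  64a + 16b + 4c + d = -356
  1000a + 100b + 10c + d = -5264
Solving the system yields a = -5, b = -3, c = 4, d = -4.
So p(u) = -5u^3 - 3u^2 + 4u - 4.
Check: p(1) = -8. ✓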